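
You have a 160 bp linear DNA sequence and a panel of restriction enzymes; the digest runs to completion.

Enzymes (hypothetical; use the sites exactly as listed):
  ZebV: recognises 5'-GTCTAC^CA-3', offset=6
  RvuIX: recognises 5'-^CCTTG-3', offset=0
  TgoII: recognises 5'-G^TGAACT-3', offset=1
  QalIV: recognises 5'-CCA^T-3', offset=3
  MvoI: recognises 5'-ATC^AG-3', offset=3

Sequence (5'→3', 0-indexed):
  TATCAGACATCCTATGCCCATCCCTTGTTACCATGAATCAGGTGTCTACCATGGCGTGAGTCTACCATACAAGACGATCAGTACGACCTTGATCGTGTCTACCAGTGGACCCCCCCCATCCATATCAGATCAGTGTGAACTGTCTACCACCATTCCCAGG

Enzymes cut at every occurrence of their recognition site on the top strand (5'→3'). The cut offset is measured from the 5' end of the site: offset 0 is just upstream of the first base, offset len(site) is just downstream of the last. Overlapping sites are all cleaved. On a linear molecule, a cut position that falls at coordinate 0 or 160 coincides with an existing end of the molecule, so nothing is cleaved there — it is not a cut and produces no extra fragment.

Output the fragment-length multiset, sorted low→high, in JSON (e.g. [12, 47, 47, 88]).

Per-enzyme occurrences:
  ZebV (GTCTACCA, off=6): starts [43, 59, 96, 141] → cuts [49, 65, 102, 147]
  RvuIX (CCTTG, off=0): starts [22, 86] → cuts [22, 86]
  TgoII (GTGAACT, off=1): starts [134] → cuts [135]
  QalIV (CCAT, off=3): starts [17, 30, 48, 64, 115, 119, 149] → cuts [20, 33, 51, 67, 118, 122, 152]
  MvoI (ATCAG, off=3): starts [1, 36, 76, 123, 128] → cuts [4, 39, 79, 126, 131]

Pooled cuts: [4, 20, 22, 33, 39, 49, 51, 65, 67, 79, 86, 102, 118, 122, 126, 131, 135, 147, 152]

Fragment lengths:
  [0,4): 4 bp
  [4,20): 16 bp
  [20,22): 2 bp
  [22,33): 11 bp
  [33,39): 6 bp
  [39,49): 10 bp
  [49,51): 2 bp
  [51,65): 14 bp
  [65,67): 2 bp
  [67,79): 12 bp
  [79,86): 7 bp
  [86,102): 16 bp
  [102,118): 16 bp
  [118,122): 4 bp
  [122,126): 4 bp
  [126,131): 5 bp
  [131,135): 4 bp
  [135,147): 12 bp
  [147,152): 5 bp
  [152,160): 8 bp

[2,2,2,4,4,4,4,5,5,6,7,8,10,11,12,12,14,16,16,16]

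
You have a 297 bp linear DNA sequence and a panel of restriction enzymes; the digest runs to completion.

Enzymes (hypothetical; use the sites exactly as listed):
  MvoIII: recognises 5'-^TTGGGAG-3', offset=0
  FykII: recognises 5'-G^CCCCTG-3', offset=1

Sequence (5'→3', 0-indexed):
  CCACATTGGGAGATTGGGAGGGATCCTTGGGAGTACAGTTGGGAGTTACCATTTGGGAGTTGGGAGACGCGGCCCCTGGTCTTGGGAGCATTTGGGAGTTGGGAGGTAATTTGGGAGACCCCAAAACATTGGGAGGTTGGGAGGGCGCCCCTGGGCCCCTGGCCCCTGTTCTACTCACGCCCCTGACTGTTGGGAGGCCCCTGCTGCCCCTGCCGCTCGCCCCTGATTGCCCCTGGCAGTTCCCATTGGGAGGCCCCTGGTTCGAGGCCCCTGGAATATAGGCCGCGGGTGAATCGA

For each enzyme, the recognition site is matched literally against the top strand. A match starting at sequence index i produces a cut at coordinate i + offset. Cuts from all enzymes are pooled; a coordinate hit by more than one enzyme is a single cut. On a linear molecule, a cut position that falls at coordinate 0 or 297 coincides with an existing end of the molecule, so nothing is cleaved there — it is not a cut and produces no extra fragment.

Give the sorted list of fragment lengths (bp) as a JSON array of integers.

[5,7,7,7,8,8,8,8,8,9,9,10,10,10,11,12,12,13,13,13,14,14,16,17,18,30]

Per-enzyme occurrences:
  MvoIII TTGGGAG/0: at [5, 13, 26, 38, 52, 59, 81, 91, 98, 110, 128, 136, 189, 245] ⇒ [5, 13, 26, 38, 52, 59, 81, 91, 98, 110, 128, 136, 189, 245]
  FykII GCCCCTG/1: at [71, 146, 154, 161, 178, 196, 205, 218, 228, 252, 266] ⇒ [72, 147, 155, 162, 179, 197, 206, 219, 229, 253, 267]

Pooled cuts: [5, 13, 26, 38, 52, 59, 72, 81, 91, 98, 110, 128, 136, 147, 155, 162, 179, 189, 197, 206, 219, 229, 245, 253, 267]

Fragment lengths:
  [0,5): 5 bp
  [5,13): 8 bp
  [13,26): 13 bp
  [26,38): 12 bp
  [38,52): 14 bp
  [52,59): 7 bp
  [59,72): 13 bp
  [72,81): 9 bp
  [81,91): 10 bp
  [91,98): 7 bp
  [98,110): 12 bp
  [110,128): 18 bp
  [128,136): 8 bp
  [136,147): 11 bp
  [147,155): 8 bp
  [155,162): 7 bp
  [162,179): 17 bp
  [179,189): 10 bp
  [189,197): 8 bp
  [197,206): 9 bp
  [206,219): 13 bp
  [219,229): 10 bp
  [229,245): 16 bp
  [245,253): 8 bp
  [253,267): 14 bp
  [267,297): 30 bp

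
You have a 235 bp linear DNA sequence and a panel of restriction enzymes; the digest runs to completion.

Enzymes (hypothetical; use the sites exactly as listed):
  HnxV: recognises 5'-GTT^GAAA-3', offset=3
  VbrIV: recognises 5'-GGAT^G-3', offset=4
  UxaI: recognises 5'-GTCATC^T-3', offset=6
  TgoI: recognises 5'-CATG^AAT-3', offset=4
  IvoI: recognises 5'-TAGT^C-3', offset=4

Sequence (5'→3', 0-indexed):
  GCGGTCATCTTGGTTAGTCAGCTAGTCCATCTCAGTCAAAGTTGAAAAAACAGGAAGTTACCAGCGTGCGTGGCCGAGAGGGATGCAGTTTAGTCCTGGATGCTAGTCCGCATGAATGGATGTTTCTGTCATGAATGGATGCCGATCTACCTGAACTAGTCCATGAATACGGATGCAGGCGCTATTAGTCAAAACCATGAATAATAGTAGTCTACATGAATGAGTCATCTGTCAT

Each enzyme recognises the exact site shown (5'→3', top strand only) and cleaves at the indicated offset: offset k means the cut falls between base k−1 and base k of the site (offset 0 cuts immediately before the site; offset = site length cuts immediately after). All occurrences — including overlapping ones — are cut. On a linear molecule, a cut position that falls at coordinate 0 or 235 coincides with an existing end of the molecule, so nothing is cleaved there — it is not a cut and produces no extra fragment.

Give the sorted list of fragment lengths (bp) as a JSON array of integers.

[5,6,6,7,7,7,7,7,8,9,9,9,10,10,11,12,12,15,17,20,41]

Scan for sites:
  HnxV (GTTGAAA, off=3): starts [40] → cuts [43]
  VbrIV (GGATG, off=4): starts [80, 97, 117, 136, 170] → cuts [84, 101, 121, 140, 174]
  UxaI (GTCATCT, off=6): starts [3, 223] → cuts [9, 229]
  TgoI (CATGAAT, off=4): starts [110, 129, 161, 195, 214] → cuts [114, 133, 165, 199, 218]
  IvoI (TAGTC, off=4): starts [14, 22, 90, 103, 156, 185, 207] → cuts [18, 26, 94, 107, 160, 189, 211]

All cut coordinates (distinct, sorted): [9, 18, 26, 43, 84, 94, 101, 107, 114, 121, 133, 140, 160, 165, 174, 189, 199, 211, 218, 229]

Fragments:
  [0,9): 9 bp
  [9,18): 9 bp
  [18,26): 8 bp
  [26,43): 17 bp
  [43,84): 41 bp
  [84,94): 10 bp
  [94,101): 7 bp
  [101,107): 6 bp
  [107,114): 7 bp
  [114,121): 7 bp
  [121,133): 12 bp
  [133,140): 7 bp
  [140,160): 20 bp
  [160,165): 5 bp
  [165,174): 9 bp
  [174,189): 15 bp
  [189,199): 10 bp
  [199,211): 12 bp
  [211,218): 7 bp
  [218,229): 11 bp
  [229,235): 6 bp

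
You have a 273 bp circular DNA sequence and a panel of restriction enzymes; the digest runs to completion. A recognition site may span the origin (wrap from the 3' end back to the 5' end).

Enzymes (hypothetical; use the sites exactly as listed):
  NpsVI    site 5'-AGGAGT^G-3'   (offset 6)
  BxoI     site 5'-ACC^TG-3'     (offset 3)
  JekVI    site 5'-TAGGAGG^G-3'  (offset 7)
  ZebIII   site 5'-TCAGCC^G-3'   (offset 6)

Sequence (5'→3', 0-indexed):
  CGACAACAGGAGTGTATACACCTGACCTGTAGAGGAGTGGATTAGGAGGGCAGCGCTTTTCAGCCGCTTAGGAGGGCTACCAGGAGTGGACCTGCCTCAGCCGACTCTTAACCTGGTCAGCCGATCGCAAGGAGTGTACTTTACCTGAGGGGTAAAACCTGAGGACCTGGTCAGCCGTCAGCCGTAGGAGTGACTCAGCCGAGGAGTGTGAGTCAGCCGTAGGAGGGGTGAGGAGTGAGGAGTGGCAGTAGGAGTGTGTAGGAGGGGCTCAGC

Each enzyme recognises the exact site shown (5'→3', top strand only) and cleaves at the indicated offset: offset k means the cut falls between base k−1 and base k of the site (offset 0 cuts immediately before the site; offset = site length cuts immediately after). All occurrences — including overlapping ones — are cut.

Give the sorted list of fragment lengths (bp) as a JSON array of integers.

Per-enzyme occurrences:
  NpsVI (AGGAGTG, off=6): starts [7, 32, 81, 129, 185, 201, 230, 237, 249] → cuts [13, 38, 87, 135, 191, 207, 236, 243, 255]
  BxoI (ACCTG, off=3): starts [19, 24, 89, 110, 142, 156, 164] → cuts [22, 27, 92, 113, 145, 159, 167]
  JekVI (TAGGAGGG, off=7): starts [42, 68, 219, 258] → cuts [49, 75, 226, 265]
  ZebIII (TCAGCCG, off=6): starts [59, 96, 116, 170, 177, 194, 212, 268] → cuts [1, 65, 102, 122, 176, 183, 200, 218]

Pooled cuts: [1, 13, 22, 27, 38, 49, 65, 75, 87, 92, 102, 113, 122, 135, 145, 159, 167, 176, 183, 191, 200, 207, 218, 226, 236, 243, 255, 265]

Fragment lengths:
  1→13: 12 bp
  13→22: 9 bp
  22→27: 5 bp
  27→38: 11 bp
  38→49: 11 bp
  49→65: 16 bp
  65→75: 10 bp
  75→87: 12 bp
  87→92: 5 bp
  92→102: 10 bp
  102→113: 11 bp
  113→122: 9 bp
  122→135: 13 bp
  135→145: 10 bp
  145→159: 14 bp
  159→167: 8 bp
  167→176: 9 bp
  176→183: 7 bp
  183→191: 8 bp
  191→200: 9 bp
  200→207: 7 bp
  207→218: 11 bp
  218→226: 8 bp
  226→236: 10 bp
  236→243: 7 bp
  243→255: 12 bp
  255→265: 10 bp
  265→1 (wrap): 273-265+1 = 9 bp

[5,5,7,7,7,8,8,8,9,9,9,9,9,10,10,10,10,10,11,11,11,11,12,12,12,13,14,16]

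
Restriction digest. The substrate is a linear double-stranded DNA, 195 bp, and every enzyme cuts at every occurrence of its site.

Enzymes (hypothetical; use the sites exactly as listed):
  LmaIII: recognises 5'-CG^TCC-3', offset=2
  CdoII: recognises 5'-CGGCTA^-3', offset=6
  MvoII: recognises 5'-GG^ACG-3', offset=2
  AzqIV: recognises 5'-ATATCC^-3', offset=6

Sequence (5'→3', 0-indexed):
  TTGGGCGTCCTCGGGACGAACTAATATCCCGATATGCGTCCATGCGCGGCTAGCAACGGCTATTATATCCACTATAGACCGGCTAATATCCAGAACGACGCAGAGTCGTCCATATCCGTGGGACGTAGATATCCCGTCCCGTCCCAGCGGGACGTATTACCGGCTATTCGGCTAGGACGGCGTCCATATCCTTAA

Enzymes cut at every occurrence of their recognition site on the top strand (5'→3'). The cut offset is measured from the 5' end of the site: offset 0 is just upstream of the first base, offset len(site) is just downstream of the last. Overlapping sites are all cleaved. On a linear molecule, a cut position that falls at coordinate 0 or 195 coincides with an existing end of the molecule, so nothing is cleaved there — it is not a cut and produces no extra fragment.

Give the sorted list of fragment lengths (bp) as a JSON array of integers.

[2,2,4,5,5,6,6,7,8,8,8,9,9,9,10,10,12,14,14,15,15,17]

Site scan:
  LmaIII (CGTCC, off=2): starts [5, 36, 106, 134, 139, 180] → cuts [7, 38, 108, 136, 141, 182]
  CdoII (CGGCTA, off=6): starts [46, 56, 79, 160, 168] → cuts [52, 62, 85, 166, 174]
  MvoII (GGACG, off=2): starts [13, 120, 149, 174] → cuts [15, 122, 151, 176]
  AzqIV (ATATCC, off=6): starts [23, 64, 85, 111, 128, 185] → cuts [29, 70, 91, 117, 134, 191]

Pooled cuts: [7, 15, 29, 38, 52, 62, 70, 85, 91, 108, 117, 122, 134, 136, 141, 151, 166, 174, 176, 182, 191]

Fragment lengths:
  [0,7): 7 bp
  [7,15): 8 bp
  [15,29): 14 bp
  [29,38): 9 bp
  [38,52): 14 bp
  [52,62): 10 bp
  [62,70): 8 bp
  [70,85): 15 bp
  [85,91): 6 bp
  [91,108): 17 bp
  [108,117): 9 bp
  [117,122): 5 bp
  [122,134): 12 bp
  [134,136): 2 bp
  [136,141): 5 bp
  [141,151): 10 bp
  [151,166): 15 bp
  [166,174): 8 bp
  [174,176): 2 bp
  [176,182): 6 bp
  [182,191): 9 bp
  [191,195): 4 bp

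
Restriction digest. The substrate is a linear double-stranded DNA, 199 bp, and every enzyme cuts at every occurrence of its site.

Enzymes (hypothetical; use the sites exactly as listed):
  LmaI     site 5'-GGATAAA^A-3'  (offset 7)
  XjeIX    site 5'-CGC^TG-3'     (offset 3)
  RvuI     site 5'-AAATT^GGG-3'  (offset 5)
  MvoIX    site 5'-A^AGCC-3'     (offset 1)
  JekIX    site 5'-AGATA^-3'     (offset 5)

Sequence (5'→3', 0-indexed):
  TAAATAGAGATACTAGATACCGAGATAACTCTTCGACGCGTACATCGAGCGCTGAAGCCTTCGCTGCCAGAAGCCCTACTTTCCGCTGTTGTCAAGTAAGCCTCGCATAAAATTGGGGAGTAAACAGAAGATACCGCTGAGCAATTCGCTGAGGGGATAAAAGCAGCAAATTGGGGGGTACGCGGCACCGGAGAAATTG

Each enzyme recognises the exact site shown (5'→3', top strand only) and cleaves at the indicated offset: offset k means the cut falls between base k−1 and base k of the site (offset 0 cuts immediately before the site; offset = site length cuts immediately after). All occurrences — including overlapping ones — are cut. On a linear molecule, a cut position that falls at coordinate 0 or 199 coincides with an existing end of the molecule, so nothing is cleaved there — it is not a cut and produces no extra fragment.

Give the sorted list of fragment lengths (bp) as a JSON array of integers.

Site scan:
  LmaI GGATAAAA/7: at [154] ⇒ [161]
  XjeIX CGCTG/3: at [49, 61, 83, 134, 146] ⇒ [52, 64, 86, 137, 149]
  RvuI AAATTGGG/5: at [109, 167] ⇒ [114, 172]
  MvoIX AAGCC/1: at [54, 70, 97] ⇒ [55, 71, 98]
  JekIX AGATA/5: at [7, 14, 22, 128] ⇒ [12, 19, 27, 133]

All cut coordinates (distinct, sorted): [12, 19, 27, 52, 55, 64, 71, 86, 98, 114, 133, 137, 149, 161, 172]

Fragments:
  [0,12): 12 bp
  [12,19): 7 bp
  [19,27): 8 bp
  [27,52): 25 bp
  [52,55): 3 bp
  [55,64): 9 bp
  [64,71): 7 bp
  [71,86): 15 bp
  [86,98): 12 bp
  [98,114): 16 bp
  [114,133): 19 bp
  [133,137): 4 bp
  [137,149): 12 bp
  [149,161): 12 bp
  [161,172): 11 bp
  [172,199): 27 bp

[3,4,7,7,8,9,11,12,12,12,12,15,16,19,25,27]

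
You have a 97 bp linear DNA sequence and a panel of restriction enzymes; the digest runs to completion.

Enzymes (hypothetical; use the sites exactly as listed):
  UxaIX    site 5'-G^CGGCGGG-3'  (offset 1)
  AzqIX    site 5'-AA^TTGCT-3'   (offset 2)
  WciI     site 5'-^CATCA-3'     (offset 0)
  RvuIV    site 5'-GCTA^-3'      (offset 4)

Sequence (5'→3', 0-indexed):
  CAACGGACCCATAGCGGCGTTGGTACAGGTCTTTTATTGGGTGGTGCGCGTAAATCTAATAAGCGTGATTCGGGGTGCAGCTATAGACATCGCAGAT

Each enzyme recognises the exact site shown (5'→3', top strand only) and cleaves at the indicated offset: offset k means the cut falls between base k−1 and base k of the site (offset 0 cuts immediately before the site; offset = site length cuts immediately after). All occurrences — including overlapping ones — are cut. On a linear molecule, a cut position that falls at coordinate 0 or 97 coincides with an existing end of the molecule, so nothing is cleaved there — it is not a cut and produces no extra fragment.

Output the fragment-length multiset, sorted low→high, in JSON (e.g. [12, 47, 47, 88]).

[14,83]

Scan for sites:
  UxaIX (GCGGCGGG, off=1): no sites
  AzqIX (AATTGCT, off=2): no sites
  WciI (CATCA, off=0): no sites
  RvuIV (GCTA, off=4): starts [79] → cuts [83]

Pooled cuts: [83]

Fragment lengths:
  [0,83): 83 bp
  [83,97): 14 bp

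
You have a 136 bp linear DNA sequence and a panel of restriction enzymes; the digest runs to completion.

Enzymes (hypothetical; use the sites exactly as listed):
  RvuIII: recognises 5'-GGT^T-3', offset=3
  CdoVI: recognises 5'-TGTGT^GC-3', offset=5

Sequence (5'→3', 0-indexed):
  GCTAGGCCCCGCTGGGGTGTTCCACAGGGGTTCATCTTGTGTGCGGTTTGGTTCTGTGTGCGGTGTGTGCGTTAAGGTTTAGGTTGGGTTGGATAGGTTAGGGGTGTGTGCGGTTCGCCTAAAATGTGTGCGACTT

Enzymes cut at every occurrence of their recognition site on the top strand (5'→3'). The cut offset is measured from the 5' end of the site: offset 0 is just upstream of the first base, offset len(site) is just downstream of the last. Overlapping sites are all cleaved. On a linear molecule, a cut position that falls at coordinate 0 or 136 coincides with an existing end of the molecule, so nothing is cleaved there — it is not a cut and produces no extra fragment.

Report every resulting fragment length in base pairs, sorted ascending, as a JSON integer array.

Site scan:
  RvuIII GGTT/3: at [28, 44, 49, 75, 81, 86, 95, 111] ⇒ [31, 47, 52, 78, 84, 89, 98, 114]
  CdoVI TGTGTGC/5: at [37, 54, 63, 104, 124] ⇒ [42, 59, 68, 109, 129]

Pooled cuts: [31, 42, 47, 52, 59, 68, 78, 84, 89, 98, 109, 114, 129]

Fragment lengths:
  [0,31): 31 bp
  [31,42): 11 bp
  [42,47): 5 bp
  [47,52): 5 bp
  [52,59): 7 bp
  [59,68): 9 bp
  [68,78): 10 bp
  [78,84): 6 bp
  [84,89): 5 bp
  [89,98): 9 bp
  [98,109): 11 bp
  [109,114): 5 bp
  [114,129): 15 bp
  [129,136): 7 bp

[5,5,5,5,6,7,7,9,9,10,11,11,15,31]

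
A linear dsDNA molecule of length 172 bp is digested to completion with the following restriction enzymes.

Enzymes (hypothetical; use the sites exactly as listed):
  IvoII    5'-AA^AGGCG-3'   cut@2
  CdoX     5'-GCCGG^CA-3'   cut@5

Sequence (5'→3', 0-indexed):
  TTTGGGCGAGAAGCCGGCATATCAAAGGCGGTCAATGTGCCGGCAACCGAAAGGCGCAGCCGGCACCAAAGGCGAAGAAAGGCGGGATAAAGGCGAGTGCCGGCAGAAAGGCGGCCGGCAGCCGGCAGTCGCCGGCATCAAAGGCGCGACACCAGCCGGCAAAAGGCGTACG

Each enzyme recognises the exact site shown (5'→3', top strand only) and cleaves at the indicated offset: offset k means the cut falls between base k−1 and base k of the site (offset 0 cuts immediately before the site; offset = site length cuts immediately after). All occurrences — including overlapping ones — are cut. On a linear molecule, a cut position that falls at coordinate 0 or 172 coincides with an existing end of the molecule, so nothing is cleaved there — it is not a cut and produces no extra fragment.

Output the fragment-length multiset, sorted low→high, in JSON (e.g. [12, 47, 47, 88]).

[4,5,6,6,7,8,8,9,10,10,10,11,12,13,17,18,18]

Per-enzyme occurrences:
  IvoII AAAGGCG/2: at [23, 49, 67, 77, 88, 106, 139, 161] ⇒ [25, 51, 69, 79, 90, 108, 141, 163]
  CdoX GCCGGCA/5: at [12, 38, 58, 98, 113, 120, 130, 154] ⇒ [17, 43, 63, 103, 118, 125, 135, 159]

All cut coordinates (distinct, sorted): [17, 25, 43, 51, 63, 69, 79, 90, 103, 108, 118, 125, 135, 141, 159, 163]

Fragments:
  [0,17): 17 bp
  [17,25): 8 bp
  [25,43): 18 bp
  [43,51): 8 bp
  [51,63): 12 bp
  [63,69): 6 bp
  [69,79): 10 bp
  [79,90): 11 bp
  [90,103): 13 bp
  [103,108): 5 bp
  [108,118): 10 bp
  [118,125): 7 bp
  [125,135): 10 bp
  [135,141): 6 bp
  [141,159): 18 bp
  [159,163): 4 bp
  [163,172): 9 bp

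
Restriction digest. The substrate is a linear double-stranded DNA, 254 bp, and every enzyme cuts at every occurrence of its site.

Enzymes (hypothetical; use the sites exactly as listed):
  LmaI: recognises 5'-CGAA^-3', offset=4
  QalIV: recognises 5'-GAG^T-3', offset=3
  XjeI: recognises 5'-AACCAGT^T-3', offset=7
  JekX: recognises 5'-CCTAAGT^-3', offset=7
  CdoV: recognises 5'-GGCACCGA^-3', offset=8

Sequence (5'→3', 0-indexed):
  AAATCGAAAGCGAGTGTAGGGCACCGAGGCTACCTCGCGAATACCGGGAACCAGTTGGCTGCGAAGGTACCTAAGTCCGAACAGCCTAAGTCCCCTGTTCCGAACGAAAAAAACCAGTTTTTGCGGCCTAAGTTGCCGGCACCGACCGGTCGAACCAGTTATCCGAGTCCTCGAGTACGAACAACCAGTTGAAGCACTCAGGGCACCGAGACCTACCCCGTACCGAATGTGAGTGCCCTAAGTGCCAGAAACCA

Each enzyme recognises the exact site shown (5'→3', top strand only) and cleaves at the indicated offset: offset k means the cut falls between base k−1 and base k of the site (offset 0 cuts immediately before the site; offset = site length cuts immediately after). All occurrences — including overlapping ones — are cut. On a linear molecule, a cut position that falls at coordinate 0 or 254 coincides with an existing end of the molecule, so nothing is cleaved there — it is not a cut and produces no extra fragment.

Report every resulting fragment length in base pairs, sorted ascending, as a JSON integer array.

[4,5,5,6,6,6,8,8,8,8,9,10,10,10,10,11,11,12,13,13,14,14,15,18,20]

Per-enzyme occurrences:
  LmaI CGAA/4: at [4, 37, 61, 77, 100, 104, 150, 177, 223] ⇒ [8, 41, 65, 81, 104, 108, 154, 181, 227]
  QalIV GAGT/3: at [11, 164, 172, 230] ⇒ [14, 167, 175, 233]
  XjeI AACCAGTT/7: at [48, 111, 152, 182] ⇒ [55, 118, 159, 189]
  JekX CCTAAGT/7: at [69, 84, 126, 236] ⇒ [76, 91, 133, 243]
  CdoV GGCACCGA/8: at [19, 137, 201] ⇒ [27, 145, 209]

All cut coordinates (distinct, sorted): [8, 14, 27, 41, 55, 65, 76, 81, 91, 104, 108, 118, 133, 145, 154, 159, 167, 175, 181, 189, 209, 227, 233, 243]

Fragment lengths:
  [0,8): 8 bp
  [8,14): 6 bp
  [14,27): 13 bp
  [27,41): 14 bp
  [41,55): 14 bp
  [55,65): 10 bp
  [65,76): 11 bp
  [76,81): 5 bp
  [81,91): 10 bp
  [91,104): 13 bp
  [104,108): 4 bp
  [108,118): 10 bp
  [118,133): 15 bp
  [133,145): 12 bp
  [145,154): 9 bp
  [154,159): 5 bp
  [159,167): 8 bp
  [167,175): 8 bp
  [175,181): 6 bp
  [181,189): 8 bp
  [189,209): 20 bp
  [209,227): 18 bp
  [227,233): 6 bp
  [233,243): 10 bp
  [243,254): 11 bp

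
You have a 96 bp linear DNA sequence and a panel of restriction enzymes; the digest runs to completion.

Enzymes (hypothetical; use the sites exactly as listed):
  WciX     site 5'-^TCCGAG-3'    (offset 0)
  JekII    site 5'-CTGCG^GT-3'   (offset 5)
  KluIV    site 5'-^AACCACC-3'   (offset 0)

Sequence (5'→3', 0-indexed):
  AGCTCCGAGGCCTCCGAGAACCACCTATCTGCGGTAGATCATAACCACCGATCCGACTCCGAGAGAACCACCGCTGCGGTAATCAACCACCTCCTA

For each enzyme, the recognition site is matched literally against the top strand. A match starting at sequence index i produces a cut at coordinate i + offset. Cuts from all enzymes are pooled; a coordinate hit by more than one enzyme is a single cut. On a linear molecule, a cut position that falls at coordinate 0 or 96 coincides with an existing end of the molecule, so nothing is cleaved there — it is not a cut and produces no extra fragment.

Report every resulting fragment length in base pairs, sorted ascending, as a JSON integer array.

Site scan:
  WciX TCCGAG/0: at [3, 12, 57] ⇒ [3, 12, 57]
  JekII CTGCGGT/5: at [28, 73] ⇒ [33, 78]
  KluIV AACCACC/0: at [18, 42, 65, 84] ⇒ [18, 42, 65, 84]

All cut coordinates (distinct, sorted): [3, 12, 18, 33, 42, 57, 65, 78, 84]

Fragment lengths:
  [0,3): 3 bp
  [3,12): 9 bp
  [12,18): 6 bp
  [18,33): 15 bp
  [33,42): 9 bp
  [42,57): 15 bp
  [57,65): 8 bp
  [65,78): 13 bp
  [78,84): 6 bp
  [84,96): 12 bp

[3,6,6,8,9,9,12,13,15,15]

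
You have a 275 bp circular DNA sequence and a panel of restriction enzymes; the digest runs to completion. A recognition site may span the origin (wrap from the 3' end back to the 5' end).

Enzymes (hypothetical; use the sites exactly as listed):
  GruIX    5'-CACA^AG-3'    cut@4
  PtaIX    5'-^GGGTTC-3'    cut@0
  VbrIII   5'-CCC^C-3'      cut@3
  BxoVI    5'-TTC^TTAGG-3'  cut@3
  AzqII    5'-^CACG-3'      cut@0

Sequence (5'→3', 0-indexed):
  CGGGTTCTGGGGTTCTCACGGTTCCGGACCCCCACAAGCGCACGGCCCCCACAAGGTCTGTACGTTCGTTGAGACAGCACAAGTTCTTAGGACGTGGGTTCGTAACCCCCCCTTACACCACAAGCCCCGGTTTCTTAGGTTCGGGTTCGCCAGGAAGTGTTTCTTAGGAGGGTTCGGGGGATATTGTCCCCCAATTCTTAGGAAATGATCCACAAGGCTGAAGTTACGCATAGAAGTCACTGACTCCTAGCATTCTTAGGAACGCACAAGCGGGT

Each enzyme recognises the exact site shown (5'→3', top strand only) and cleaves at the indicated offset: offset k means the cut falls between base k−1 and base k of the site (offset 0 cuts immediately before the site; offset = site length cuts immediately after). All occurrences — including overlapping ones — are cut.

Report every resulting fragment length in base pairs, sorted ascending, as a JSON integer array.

Site scan:
  GruIX (CACAAG, off=4): starts [32, 49, 77, 118, 210, 264] → cuts [36, 53, 81, 122, 214, 268]
  PtaIX (GGGTTC, off=0): starts [1, 9, 95, 142, 169] → cuts [1, 9, 95, 142, 169]
  VbrIII (CCCC, off=3): starts [28, 29, 45, 46, 105, 106, 107, 108, 124, 187, 188] → cuts [31, 32, 48, 49, 108, 109, 110, 111, 127, 190, 191]
  BxoVI (TTCTTAGG, off=3): starts [83, 131, 160, 194, 252] → cuts [86, 134, 163, 197, 255]
  AzqII (CACG, off=0): starts [16, 40] → cuts [16, 40]

Pooled cuts: [1, 9, 16, 31, 32, 36, 40, 48, 49, 53, 81, 86, 95, 108, 109, 110, 111, 122, 127, 134, 142, 163, 169, 190, 191, 197, 214, 255, 268]

Fragment lengths:
  1→9: 8 bp
  9→16: 7 bp
  16→31: 15 bp
  31→32: 1 bp
  32→36: 4 bp
  36→40: 4 bp
  40→48: 8 bp
  48→49: 1 bp
  49→53: 4 bp
  53→81: 28 bp
  81→86: 5 bp
  86→95: 9 bp
  95→108: 13 bp
  108→109: 1 bp
  109→110: 1 bp
  110→111: 1 bp
  111→122: 11 bp
  122→127: 5 bp
  127→134: 7 bp
  134→142: 8 bp
  142→163: 21 bp
  163→169: 6 bp
  169→190: 21 bp
  190→191: 1 bp
  191→197: 6 bp
  197→214: 17 bp
  214→255: 41 bp
  255→268: 13 bp
  268→1 (wrap): 275-268+1 = 8 bp

[1,1,1,1,1,1,4,4,4,5,5,6,6,7,7,8,8,8,8,9,11,13,13,15,17,21,21,28,41]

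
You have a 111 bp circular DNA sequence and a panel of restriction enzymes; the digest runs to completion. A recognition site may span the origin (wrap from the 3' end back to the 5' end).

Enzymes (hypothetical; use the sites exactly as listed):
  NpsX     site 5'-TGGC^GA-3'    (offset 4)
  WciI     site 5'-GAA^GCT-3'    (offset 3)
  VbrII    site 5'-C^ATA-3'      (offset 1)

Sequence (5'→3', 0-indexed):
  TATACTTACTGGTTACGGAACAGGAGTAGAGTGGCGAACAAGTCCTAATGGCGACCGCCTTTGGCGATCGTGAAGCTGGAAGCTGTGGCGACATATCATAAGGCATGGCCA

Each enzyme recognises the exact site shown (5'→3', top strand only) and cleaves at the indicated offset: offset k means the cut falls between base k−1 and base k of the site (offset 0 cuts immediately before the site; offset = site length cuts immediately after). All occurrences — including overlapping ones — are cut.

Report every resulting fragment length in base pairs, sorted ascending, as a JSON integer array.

Site scan:
  NpsX (TGGCGA, off=4): starts [31, 48, 61, 85] → cuts [35, 52, 65, 89]
  WciI (GAAGCT, off=3): starts [71, 78] → cuts [74, 81]
  VbrII (CATA, off=1): starts [91, 96, 109] → cuts [92, 97, 110]

Pooled cuts: [35, 52, 65, 74, 81, 89, 92, 97, 110]

Fragments:
  35→52: 17 bp
  52→65: 13 bp
  65→74: 9 bp
  74→81: 7 bp
  81→89: 8 bp
  89→92: 3 bp
  92→97: 5 bp
  97→110: 13 bp
  110→35 (wrap): 111-110+35 = 36 bp

[3,5,7,8,9,13,13,17,36]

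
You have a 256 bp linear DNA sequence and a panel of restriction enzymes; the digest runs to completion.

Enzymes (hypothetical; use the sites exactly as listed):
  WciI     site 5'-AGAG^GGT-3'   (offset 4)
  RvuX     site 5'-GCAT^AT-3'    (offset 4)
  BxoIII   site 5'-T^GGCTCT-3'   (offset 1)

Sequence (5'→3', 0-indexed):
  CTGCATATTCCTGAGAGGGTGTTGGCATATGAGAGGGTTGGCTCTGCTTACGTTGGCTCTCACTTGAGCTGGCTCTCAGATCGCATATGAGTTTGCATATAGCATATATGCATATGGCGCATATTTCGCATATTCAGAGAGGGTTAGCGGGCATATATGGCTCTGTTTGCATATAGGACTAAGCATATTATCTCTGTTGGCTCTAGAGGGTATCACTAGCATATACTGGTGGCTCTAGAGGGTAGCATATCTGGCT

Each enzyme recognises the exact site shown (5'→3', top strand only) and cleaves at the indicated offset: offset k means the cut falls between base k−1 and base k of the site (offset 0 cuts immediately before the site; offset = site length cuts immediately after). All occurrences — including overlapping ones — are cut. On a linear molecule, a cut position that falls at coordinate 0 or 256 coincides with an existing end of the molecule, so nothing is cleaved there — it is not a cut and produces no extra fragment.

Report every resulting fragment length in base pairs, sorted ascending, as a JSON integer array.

Site scan:
  WciI (AGAGGGT, off=4): starts [13, 31, 137, 204, 236] → cuts [17, 35, 141, 208, 240]
  RvuX (GCATAT, off=4): starts [2, 24, 82, 94, 101, 109, 118, 127, 150, 168, 182, 218, 244] → cuts [6, 28, 86, 98, 105, 113, 122, 131, 154, 172, 186, 222, 248]
  BxoIII (TGGCTCT, off=1): starts [38, 53, 69, 157, 197, 229] → cuts [39, 54, 70, 158, 198, 230]

All cut coordinates (distinct, sorted): [6, 17, 28, 35, 39, 54, 70, 86, 98, 105, 113, 122, 131, 141, 154, 158, 172, 186, 198, 208, 222, 230, 240, 248]

Fragment lengths:
  [0,6): 6 bp
  [6,17): 11 bp
  [17,28): 11 bp
  [28,35): 7 bp
  [35,39): 4 bp
  [39,54): 15 bp
  [54,70): 16 bp
  [70,86): 16 bp
  [86,98): 12 bp
  [98,105): 7 bp
  [105,113): 8 bp
  [113,122): 9 bp
  [122,131): 9 bp
  [131,141): 10 bp
  [141,154): 13 bp
  [154,158): 4 bp
  [158,172): 14 bp
  [172,186): 14 bp
  [186,198): 12 bp
  [198,208): 10 bp
  [208,222): 14 bp
  [222,230): 8 bp
  [230,240): 10 bp
  [240,248): 8 bp
  [248,256): 8 bp

[4,4,6,7,7,8,8,8,8,9,9,10,10,10,11,11,12,12,13,14,14,14,15,16,16]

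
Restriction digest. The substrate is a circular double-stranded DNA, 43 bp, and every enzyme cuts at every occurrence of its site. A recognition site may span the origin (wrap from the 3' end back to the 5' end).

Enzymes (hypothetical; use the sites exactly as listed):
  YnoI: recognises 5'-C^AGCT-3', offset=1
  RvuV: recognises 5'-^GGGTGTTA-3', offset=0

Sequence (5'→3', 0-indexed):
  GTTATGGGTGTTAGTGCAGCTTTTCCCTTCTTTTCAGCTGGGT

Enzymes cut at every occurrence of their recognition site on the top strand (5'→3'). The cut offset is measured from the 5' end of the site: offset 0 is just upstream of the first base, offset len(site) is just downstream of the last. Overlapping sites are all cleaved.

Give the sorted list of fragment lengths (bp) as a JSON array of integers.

Scan for sites:
  YnoI CAGCT/1: at [16, 34] ⇒ [17, 35]
  RvuV GGGTGTTA/0: at [5, 39] ⇒ [5, 39]

All cut coordinates (distinct, sorted): [5, 17, 35, 39]

Fragments:
  5→17: 12 bp
  17→35: 18 bp
  35→39: 4 bp
  39→5 (wrap): 43-39+5 = 9 bp

[4,9,12,18]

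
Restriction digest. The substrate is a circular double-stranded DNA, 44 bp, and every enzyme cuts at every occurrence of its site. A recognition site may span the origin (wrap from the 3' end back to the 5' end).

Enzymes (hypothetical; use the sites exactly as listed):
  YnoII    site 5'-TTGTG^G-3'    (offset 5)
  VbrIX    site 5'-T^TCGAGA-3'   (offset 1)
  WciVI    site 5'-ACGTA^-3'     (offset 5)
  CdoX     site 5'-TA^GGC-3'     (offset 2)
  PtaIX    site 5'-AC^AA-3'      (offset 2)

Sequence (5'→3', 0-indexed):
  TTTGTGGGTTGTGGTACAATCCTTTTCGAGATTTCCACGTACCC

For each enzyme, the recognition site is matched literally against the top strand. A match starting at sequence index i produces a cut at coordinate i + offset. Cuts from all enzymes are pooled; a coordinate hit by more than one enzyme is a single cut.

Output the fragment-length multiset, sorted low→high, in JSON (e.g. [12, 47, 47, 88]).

[4,7,8,9,16]

Per-enzyme occurrences:
  YnoII TTGTGG/5: at [1, 8] ⇒ [6, 13]
  VbrIX TTCGAGA/1: at [24] ⇒ [25]
  WciVI ACGTA/5: at [36] ⇒ [41]
  CdoX (TAGGC, off=2): no sites
  PtaIX ACAA/2: at [15] ⇒ [17]

Pooled cuts: [6, 13, 17, 25, 41]

Fragment lengths:
  6→13: 7 bp
  13→17: 4 bp
  17→25: 8 bp
  25→41: 16 bp
  41→6 (wrap): 44-41+6 = 9 bp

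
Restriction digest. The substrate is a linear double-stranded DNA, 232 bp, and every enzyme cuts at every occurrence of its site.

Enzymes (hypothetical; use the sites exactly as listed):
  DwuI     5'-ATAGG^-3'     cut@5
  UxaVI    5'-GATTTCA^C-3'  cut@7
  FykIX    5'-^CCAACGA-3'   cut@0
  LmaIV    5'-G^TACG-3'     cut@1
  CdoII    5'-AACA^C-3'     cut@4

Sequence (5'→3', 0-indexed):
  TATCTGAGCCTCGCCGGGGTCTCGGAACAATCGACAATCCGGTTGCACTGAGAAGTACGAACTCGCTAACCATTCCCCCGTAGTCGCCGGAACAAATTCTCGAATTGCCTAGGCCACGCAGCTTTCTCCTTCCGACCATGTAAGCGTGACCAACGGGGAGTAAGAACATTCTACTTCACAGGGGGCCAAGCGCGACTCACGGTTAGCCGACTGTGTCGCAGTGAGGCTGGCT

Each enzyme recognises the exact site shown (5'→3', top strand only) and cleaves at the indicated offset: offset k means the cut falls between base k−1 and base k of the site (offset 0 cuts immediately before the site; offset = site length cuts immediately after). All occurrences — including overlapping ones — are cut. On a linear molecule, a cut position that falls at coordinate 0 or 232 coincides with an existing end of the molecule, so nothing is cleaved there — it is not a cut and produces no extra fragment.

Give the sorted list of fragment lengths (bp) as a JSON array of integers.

Site scan:
  DwuI (ATAGG, off=5): no sites
  UxaVI (GATTTCAC, off=7): no sites
  FykIX (CCAACGA, off=0): no sites
  LmaIV GTACG/1: at [54] ⇒ [55]
  CdoII (AACAC, off=4): no sites

Pooled cuts: [55]

Fragment lengths:
  [0,55): 55 bp
  [55,232): 177 bp

[55,177]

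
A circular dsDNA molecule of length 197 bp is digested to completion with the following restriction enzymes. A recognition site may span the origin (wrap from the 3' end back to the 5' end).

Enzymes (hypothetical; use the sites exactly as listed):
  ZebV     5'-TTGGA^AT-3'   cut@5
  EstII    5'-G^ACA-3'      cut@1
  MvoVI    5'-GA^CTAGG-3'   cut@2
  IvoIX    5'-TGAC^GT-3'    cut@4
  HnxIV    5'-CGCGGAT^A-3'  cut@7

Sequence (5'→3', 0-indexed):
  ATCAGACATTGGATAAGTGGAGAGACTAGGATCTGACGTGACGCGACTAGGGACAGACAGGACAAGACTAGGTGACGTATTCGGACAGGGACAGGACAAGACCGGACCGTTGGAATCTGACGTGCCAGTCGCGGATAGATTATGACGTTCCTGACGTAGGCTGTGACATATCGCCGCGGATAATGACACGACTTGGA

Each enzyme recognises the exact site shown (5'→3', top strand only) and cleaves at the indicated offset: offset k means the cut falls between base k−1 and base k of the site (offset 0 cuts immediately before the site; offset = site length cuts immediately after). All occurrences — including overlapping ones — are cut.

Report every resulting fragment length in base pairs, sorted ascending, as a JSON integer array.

Site scan:
  ZebV TTGGAAT/5: at [109, 192] ⇒ [0, 114]
  EstII GACA/1: at [4, 51, 55, 60, 83, 89, 94, 164, 184] ⇒ [5, 52, 56, 61, 84, 90, 95, 165, 185]
  MvoVI GACTAGG/2: at [23, 44, 65] ⇒ [25, 46, 67]
  IvoIX TGACGT/4: at [33, 72, 117, 142, 151] ⇒ [37, 76, 121, 146, 155]
  HnxIV CGCGGATA/7: at [129, 174] ⇒ [136, 181]

Pooled cuts: [0, 5, 25, 37, 46, 52, 56, 61, 67, 76, 84, 90, 95, 114, 121, 136, 146, 155, 165, 181, 185]

Fragments:
  0→5: 5 bp
  5→25: 20 bp
  25→37: 12 bp
  37→46: 9 bp
  46→52: 6 bp
  52→56: 4 bp
  56→61: 5 bp
  61→67: 6 bp
  67→76: 9 bp
  76→84: 8 bp
  84→90: 6 bp
  90→95: 5 bp
  95→114: 19 bp
  114→121: 7 bp
  121→136: 15 bp
  136→146: 10 bp
  146→155: 9 bp
  155→165: 10 bp
  165→181: 16 bp
  181→185: 4 bp
  185→0 (wrap): 197-185+0 = 12 bp

[4,4,5,5,5,6,6,6,7,8,9,9,9,10,10,12,12,15,16,19,20]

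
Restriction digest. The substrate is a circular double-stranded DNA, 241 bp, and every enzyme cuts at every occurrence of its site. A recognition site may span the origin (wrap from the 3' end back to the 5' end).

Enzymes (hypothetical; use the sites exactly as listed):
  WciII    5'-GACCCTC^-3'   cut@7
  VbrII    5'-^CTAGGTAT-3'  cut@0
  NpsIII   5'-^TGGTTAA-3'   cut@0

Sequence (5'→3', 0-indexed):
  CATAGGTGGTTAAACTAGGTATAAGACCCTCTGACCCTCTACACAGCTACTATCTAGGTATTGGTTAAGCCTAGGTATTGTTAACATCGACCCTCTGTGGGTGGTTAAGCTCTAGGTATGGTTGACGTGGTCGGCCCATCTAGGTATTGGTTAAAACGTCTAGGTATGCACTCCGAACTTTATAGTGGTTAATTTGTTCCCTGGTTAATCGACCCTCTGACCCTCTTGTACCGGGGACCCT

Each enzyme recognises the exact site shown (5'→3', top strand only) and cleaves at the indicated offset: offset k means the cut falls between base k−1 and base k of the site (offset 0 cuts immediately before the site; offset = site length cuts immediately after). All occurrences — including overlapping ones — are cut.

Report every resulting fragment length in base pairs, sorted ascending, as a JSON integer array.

Per-enzyme occurrences:
  WciII (GACCCTC, off=7): starts [24, 32, 88, 210, 218, 235] → cuts [1, 31, 39, 95, 217, 225]
  VbrII (CTAGGTAT, off=0): starts [14, 53, 70, 111, 139, 159] → cuts [14, 53, 70, 111, 139, 159]
  NpsIII (TGGTTAA, off=0): starts [6, 61, 101, 147, 185, 201] → cuts [6, 61, 101, 147, 185, 201]

Pooled cuts: [1, 6, 14, 31, 39, 53, 61, 70, 95, 101, 111, 139, 147, 159, 185, 201, 217, 225]

Fragments:
  1→6: 5 bp
  6→14: 8 bp
  14→31: 17 bp
  31→39: 8 bp
  39→53: 14 bp
  53→61: 8 bp
  61→70: 9 bp
  70→95: 25 bp
  95→101: 6 bp
  101→111: 10 bp
  111→139: 28 bp
  139→147: 8 bp
  147→159: 12 bp
  159→185: 26 bp
  185→201: 16 bp
  201→217: 16 bp
  217→225: 8 bp
  225→1 (wrap): 241-225+1 = 17 bp

[5,6,8,8,8,8,8,9,10,12,14,16,16,17,17,25,26,28]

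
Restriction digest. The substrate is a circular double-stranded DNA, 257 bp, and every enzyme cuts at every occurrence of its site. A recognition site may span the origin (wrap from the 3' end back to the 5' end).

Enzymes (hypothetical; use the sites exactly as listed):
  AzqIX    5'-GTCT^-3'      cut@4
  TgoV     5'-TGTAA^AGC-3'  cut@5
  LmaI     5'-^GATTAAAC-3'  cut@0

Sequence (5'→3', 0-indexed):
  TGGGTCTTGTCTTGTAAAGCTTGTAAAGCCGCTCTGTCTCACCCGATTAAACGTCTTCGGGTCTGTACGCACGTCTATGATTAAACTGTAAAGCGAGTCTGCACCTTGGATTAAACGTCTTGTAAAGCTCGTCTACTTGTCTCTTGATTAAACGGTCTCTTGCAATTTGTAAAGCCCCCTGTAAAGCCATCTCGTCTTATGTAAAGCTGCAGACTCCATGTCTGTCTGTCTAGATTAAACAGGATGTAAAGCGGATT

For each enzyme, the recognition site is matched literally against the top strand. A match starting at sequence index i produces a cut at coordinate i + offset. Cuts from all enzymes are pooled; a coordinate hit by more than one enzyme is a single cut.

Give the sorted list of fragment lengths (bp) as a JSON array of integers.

Per-enzyme occurrences:
  AzqIX GTCT/4: at [3, 8, 35, 52, 60, 72, 96, 116, 130, 138, 154, 193, 219, 223, 227] ⇒ [7, 12, 39, 56, 64, 76, 100, 120, 134, 142, 158, 197, 223, 227, 231]
  TgoV TGTAAAGC/5: at [12, 21, 86, 120, 167, 179, 199, 244] ⇒ [17, 26, 91, 125, 172, 184, 204, 249]
  LmaI GATTAAAC/0: at [44, 78, 108, 145, 232] ⇒ [44, 78, 108, 145, 232]

All cut coordinates (distinct, sorted): [7, 12, 17, 26, 39, 44, 56, 64, 76, 78, 91, 100, 108, 120, 125, 134, 142, 145, 158, 172, 184, 197, 204, 223, 227, 231, 232, 249]

Fragments:
  7→12: 5 bp
  12→17: 5 bp
  17→26: 9 bp
  26→39: 13 bp
  39→44: 5 bp
  44→56: 12 bp
  56→64: 8 bp
  64→76: 12 bp
  76→78: 2 bp
  78→91: 13 bp
  91→100: 9 bp
  100→108: 8 bp
  108→120: 12 bp
  120→125: 5 bp
  125→134: 9 bp
  134→142: 8 bp
  142→145: 3 bp
  145→158: 13 bp
  158→172: 14 bp
  172→184: 12 bp
  184→197: 13 bp
  197→204: 7 bp
  204→223: 19 bp
  223→227: 4 bp
  227→231: 4 bp
  231→232: 1 bp
  232→249: 17 bp
  249→7 (wrap): 257-249+7 = 15 bp

[1,2,3,4,4,5,5,5,5,7,8,8,8,9,9,9,12,12,12,12,13,13,13,13,14,15,17,19]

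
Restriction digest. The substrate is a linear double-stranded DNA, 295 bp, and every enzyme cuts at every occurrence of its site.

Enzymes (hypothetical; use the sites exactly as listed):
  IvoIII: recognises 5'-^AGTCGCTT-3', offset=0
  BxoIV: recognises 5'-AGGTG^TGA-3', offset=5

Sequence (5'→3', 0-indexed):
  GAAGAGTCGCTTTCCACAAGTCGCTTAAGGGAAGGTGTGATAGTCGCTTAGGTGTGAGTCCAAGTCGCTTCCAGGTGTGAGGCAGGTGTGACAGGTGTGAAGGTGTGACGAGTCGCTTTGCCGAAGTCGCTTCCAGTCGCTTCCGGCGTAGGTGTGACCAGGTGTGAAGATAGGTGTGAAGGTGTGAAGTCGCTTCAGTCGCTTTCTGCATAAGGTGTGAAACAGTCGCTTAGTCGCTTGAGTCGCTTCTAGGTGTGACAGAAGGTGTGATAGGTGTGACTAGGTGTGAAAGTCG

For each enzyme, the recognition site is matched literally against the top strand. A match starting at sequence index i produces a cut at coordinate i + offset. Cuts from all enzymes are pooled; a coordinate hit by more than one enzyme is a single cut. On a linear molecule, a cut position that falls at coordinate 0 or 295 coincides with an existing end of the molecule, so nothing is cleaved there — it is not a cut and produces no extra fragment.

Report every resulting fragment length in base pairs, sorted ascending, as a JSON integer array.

[3,4,4,5,6,8,8,8,8,9,9,9,9,9,10,10,10,11,12,12,13,14,14,15,15,19,20,21]

Scan for sites:
  IvoIII AGTCGCTT/0: at [4, 18, 41, 62, 110, 124, 134, 187, 196, 223, 231, 240] ⇒ [4, 18, 41, 62, 110, 124, 134, 187, 196, 223, 231, 240]
  BxoIV AGGTGTGA/5: at [32, 49, 72, 83, 92, 100, 149, 159, 171, 179, 212, 250, 262, 271, 281] ⇒ [37, 54, 77, 88, 97, 105, 154, 164, 176, 184, 217, 255, 267, 276, 286]

All cut coordinates (distinct, sorted): [4, 18, 37, 41, 54, 62, 77, 88, 97, 105, 110, 124, 134, 154, 164, 176, 184, 187, 196, 217, 223, 231, 240, 255, 267, 276, 286]

Fragment lengths:
  [0,4): 4 bp
  [4,18): 14 bp
  [18,37): 19 bp
  [37,41): 4 bp
  [41,54): 13 bp
  [54,62): 8 bp
  [62,77): 15 bp
  [77,88): 11 bp
  [88,97): 9 bp
  [97,105): 8 bp
  [105,110): 5 bp
  [110,124): 14 bp
  [124,134): 10 bp
  [134,154): 20 bp
  [154,164): 10 bp
  [164,176): 12 bp
  [176,184): 8 bp
  [184,187): 3 bp
  [187,196): 9 bp
  [196,217): 21 bp
  [217,223): 6 bp
  [223,231): 8 bp
  [231,240): 9 bp
  [240,255): 15 bp
  [255,267): 12 bp
  [267,276): 9 bp
  [276,286): 10 bp
  [286,295): 9 bp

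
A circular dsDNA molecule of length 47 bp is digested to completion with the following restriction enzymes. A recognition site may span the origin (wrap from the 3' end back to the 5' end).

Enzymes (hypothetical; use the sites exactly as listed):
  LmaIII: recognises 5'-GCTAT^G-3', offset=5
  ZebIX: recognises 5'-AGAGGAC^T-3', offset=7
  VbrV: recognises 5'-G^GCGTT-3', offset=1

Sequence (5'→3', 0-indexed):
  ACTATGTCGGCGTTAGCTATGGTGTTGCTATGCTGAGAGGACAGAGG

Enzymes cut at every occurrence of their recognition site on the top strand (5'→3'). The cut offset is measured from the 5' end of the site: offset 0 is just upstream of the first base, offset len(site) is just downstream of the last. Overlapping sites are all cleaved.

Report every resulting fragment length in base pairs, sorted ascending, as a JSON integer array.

Scan for sites:
  LmaIII (GCTATG, off=5): starts [15, 26] → cuts [20, 31]
  ZebIX (AGAGGACT, off=7): starts [42] → cuts [2]
  VbrV (GGCGTT, off=1): starts [8] → cuts [9]

All cut coordinates (distinct, sorted): [2, 9, 20, 31]

Fragment lengths:
  2→9: 7 bp
  9→20: 11 bp
  20→31: 11 bp
  31→2 (wrap): 47-31+2 = 18 bp

[7,11,11,18]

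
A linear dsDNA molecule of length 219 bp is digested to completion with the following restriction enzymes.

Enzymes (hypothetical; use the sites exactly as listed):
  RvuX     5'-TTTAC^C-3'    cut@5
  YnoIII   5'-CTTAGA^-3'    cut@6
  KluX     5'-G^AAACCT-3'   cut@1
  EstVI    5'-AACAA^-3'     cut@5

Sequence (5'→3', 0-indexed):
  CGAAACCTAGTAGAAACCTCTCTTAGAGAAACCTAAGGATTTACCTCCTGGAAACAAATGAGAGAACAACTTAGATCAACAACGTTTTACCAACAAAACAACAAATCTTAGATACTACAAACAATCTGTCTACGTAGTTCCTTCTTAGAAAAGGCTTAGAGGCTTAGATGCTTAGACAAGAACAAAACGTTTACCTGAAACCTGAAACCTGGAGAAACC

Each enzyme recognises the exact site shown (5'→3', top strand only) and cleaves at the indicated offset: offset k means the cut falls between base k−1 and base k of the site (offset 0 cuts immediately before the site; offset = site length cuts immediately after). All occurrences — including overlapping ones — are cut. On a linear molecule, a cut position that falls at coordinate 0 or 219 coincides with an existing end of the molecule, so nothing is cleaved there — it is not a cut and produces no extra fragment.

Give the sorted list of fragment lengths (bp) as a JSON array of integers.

[1,2,3,3,5,6,6,7,7,8,8,8,8,9,9,11,11,12,12,13,14,15,16,25]

Site scan:
  RvuX (TTTACC, off=5): starts [39, 85, 189] → cuts [44, 90, 194]
  YnoIII (CTTAGA, off=6): starts [21, 69, 106, 143, 154, 162, 170] → cuts [27, 75, 112, 149, 160, 168, 176]
  KluX (GAAACCT, off=1): starts [1, 12, 27, 196, 203] → cuts [2, 13, 28, 197, 204]
  EstVI (AACAA, off=5): starts [52, 64, 77, 91, 96, 99, 119, 180] → cuts [57, 69, 82, 96, 101, 104, 124, 185]

Pooled cuts: [2, 13, 27, 28, 44, 57, 69, 75, 82, 90, 96, 101, 104, 112, 124, 149, 160, 168, 176, 185, 194, 197, 204]

Fragment lengths:
  [0,2): 2 bp
  [2,13): 11 bp
  [13,27): 14 bp
  [27,28): 1 bp
  [28,44): 16 bp
  [44,57): 13 bp
  [57,69): 12 bp
  [69,75): 6 bp
  [75,82): 7 bp
  [82,90): 8 bp
  [90,96): 6 bp
  [96,101): 5 bp
  [101,104): 3 bp
  [104,112): 8 bp
  [112,124): 12 bp
  [124,149): 25 bp
  [149,160): 11 bp
  [160,168): 8 bp
  [168,176): 8 bp
  [176,185): 9 bp
  [185,194): 9 bp
  [194,197): 3 bp
  [197,204): 7 bp
  [204,219): 15 bp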